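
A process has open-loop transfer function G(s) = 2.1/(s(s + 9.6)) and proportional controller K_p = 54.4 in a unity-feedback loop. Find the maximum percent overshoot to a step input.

Closed-loop characteristic equation: s² + 9.6s + 114.2 = 0, so ω_n = 10.69 rad/s and ζ = 9.6/(2·10.69) = 0.4491.
%OS = 100·exp(−πζ/√(1−ζ²)) = 100·exp(−π·0.4491/√0.7983) = 20.6%.

20.6%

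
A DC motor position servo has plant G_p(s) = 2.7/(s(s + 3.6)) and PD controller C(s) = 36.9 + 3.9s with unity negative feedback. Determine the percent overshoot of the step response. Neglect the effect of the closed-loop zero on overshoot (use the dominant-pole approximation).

4.29%

Forward path: (36.9 + 3.9s)·2.7/(s(s+3.6)). The closed-loop characteristic equation is s² + (3.6 + 2.7·3.9)s + 2.7·36.9 = 0.
That is s² + 14.13s + 99.63 = 0, so ω_n = 9.981 rad/s and ζ = 14.13/(2·9.981) = 0.7078.
%OS = 100·exp(−πζ/√(1−ζ²)) = 4.29%.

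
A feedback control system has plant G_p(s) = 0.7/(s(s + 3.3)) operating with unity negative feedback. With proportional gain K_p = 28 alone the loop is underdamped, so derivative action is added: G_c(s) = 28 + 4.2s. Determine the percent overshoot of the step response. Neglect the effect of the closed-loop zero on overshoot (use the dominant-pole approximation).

4.41%

Forward path: (28 + 4.2s)·0.7/(s(s+3.3)). The closed-loop characteristic equation is s² + (3.3 + 0.7·4.2)s + 0.7·28 = 0.
That is s² + 6.24s + 19.6 = 0, so ω_n = 4.427 rad/s and ζ = 6.24/(2·4.427) = 0.7047.
%OS = 100·exp(−πζ/√(1−ζ²)) = 4.41%.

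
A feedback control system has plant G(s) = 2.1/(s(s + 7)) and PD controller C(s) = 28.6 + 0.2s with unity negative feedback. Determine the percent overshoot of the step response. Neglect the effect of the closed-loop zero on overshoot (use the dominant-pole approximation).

18%

Forward path: (28.6 + 0.2s)·2.1/(s(s+7)). The closed-loop characteristic equation is s² + (7 + 2.1·0.2)s + 2.1·28.6 = 0.
That is s² + 7.42s + 60.06 = 0, so ω_n = 7.75 rad/s and ζ = 7.42/(2·7.75) = 0.4787.
%OS = 100·exp(−πζ/√(1−ζ²)) = 18%.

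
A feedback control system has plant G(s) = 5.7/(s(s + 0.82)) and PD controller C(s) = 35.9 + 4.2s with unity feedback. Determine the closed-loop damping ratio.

ζ = 0.865

Forward path: (35.9 + 4.2s)·5.7/(s(s+0.82)). The closed-loop characteristic equation is s² + (0.82 + 5.7·4.2)s + 5.7·35.9 = 0.
That is s² + 24.76s + 204.6 = 0, so ω_n = 14.3 rad/s and ζ = 24.76/(2·14.3) = 0.8654.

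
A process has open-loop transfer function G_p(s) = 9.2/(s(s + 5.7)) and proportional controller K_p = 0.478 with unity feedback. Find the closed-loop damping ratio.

ζ = 1.36

The closed-loop denominator is s(s+5.7) + 0.478·9.2 = s² + 5.7s + 4.398.
So ω_n² = 4.398 ⇒ ω_n = 2.097 rad/s, and ζ = 5.7/(2ω_n) = 1.36.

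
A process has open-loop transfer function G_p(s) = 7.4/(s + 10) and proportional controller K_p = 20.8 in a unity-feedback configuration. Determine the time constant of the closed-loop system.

τ = 0.0061 s

Closed-loop transfer function: T(s) = K_p·G_p(s)/(1 + K_p·G_p(s)) = 153.9/(s + 10 + 153.9) = 153.9/(s + 163.9).
Time constant τ = 1/163.9 = 0.0061 s.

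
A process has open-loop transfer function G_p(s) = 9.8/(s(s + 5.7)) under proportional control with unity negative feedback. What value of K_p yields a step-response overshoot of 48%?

K_p = 16

From %OS = 100·exp(−πζ/√(1−ζ²)) = 48%, ζ = −ln(0.48)/√(π²+ln²(0.48)) = 0.2275.
Characteristic equation s² + 5.7s + 9.8K_p = 0 gives ζ = 5.7/(2√(9.8K_p)).
Setting ζ = 0.2275: √(9.8K_p) = 5.7/(2·0.2275) = 12.53, so K_p = 156.9/9.8 = 16.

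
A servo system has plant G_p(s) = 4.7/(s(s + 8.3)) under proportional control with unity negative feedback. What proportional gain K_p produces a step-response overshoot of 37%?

K_p = 40.2

From %OS = 100·exp(−πζ/√(1−ζ²)) = 37%, ζ = −ln(0.37)/√(π²+ln²(0.37)) = 0.3017.
Characteristic equation s² + 8.3s + 4.7K_p = 0 gives ζ = 8.3/(2√(4.7K_p)).
Setting ζ = 0.3017: √(4.7K_p) = 8.3/(2·0.3017) = 13.75, so K_p = 189.2/4.7 = 40.2.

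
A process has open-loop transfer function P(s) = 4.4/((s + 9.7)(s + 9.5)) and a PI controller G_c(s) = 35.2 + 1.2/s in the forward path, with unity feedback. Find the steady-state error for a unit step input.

The open loop G_c(s)P(s) has a pole at the origin (type 1), so the static position error constant is infinite and e_ss = 1/(1+∞) = 0.

0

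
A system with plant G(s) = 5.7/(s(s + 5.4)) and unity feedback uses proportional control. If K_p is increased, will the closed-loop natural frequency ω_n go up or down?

increase

ω_n = √(5.7·K_p), which grows with K_p.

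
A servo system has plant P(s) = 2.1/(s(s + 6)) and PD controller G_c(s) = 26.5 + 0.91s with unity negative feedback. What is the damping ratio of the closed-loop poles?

Forward path: (26.5 + 0.91s)·2.1/(s(s+6)). The closed-loop characteristic equation is s² + (6 + 2.1·0.91)s + 2.1·26.5 = 0.
That is s² + 7.911s + 55.65 = 0, so ω_n = 7.46 rad/s and ζ = 7.911/(2·7.46) = 0.5302.

ζ = 0.53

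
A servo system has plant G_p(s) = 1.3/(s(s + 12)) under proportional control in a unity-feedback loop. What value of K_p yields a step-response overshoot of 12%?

K_p = 88.5

From %OS = 100·exp(−πζ/√(1−ζ²)) = 12%, ζ = −ln(0.12)/√(π²+ln²(0.12)) = 0.5594.
Characteristic equation s² + 12s + 1.3K_p = 0 gives ζ = 12/(2√(1.3K_p)).
Setting ζ = 0.5594: √(1.3K_p) = 12/(2·0.5594) = 10.73, so K_p = 115/1.3 = 88.5.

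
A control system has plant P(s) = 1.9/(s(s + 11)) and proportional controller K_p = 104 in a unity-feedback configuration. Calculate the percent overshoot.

The closed-loop denominator s² + 11s + 197.6 gives ω_n = √197.6 = 14.06 and ζ = 11/(2ω_n) = 0.3913.
%OS = 100·exp(−πζ/√(1−ζ²)) = 100·exp(−π·0.3913/√0.8469) = 26.3%.

26.3%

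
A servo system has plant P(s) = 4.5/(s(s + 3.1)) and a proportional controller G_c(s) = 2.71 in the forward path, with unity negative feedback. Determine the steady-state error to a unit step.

The open loop G_c(s)P(s) has a pole at the origin (type 1), so the static position error constant is infinite and e_ss = 1/(1+∞) = 0.

0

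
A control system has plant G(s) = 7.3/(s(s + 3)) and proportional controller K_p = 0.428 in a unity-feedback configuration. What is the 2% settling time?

The closed-loop denominator s² + 3s + 3.124 gives ω_n = √3.124 = 1.768 and ζ = 3/(2ω_n) = 0.8486.
2% settling time T_s ≈ 4/(ζω_n) = 4/1.5 = 2.67 s.

T_s ≈ 2.67 s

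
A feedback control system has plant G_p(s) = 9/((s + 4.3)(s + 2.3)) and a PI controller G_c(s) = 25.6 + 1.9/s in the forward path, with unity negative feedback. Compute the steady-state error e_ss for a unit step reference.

The open loop G_c(s)G_p(s) has a pole at the origin (type 1), so the static position error constant is infinite and e_ss = 1/(1+∞) = 0.

0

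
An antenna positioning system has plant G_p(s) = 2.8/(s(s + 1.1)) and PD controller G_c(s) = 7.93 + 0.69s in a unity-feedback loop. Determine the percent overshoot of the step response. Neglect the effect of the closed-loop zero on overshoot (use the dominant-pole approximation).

34.4%

Forward path: (7.93 + 0.69s)·2.8/(s(s+1.1)). The closed-loop characteristic equation is s² + (1.1 + 2.8·0.69)s + 2.8·7.93 = 0.
That is s² + 3.032s + 22.2 = 0, so ω_n = 4.712 rad/s and ζ = 3.032/(2·4.712) = 0.3217.
%OS = 100·exp(−πζ/√(1−ζ²)) = 34.4%.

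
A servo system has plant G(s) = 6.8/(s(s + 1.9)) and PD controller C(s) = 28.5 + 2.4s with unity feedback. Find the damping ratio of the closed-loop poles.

ζ = 0.654

Forward path: (28.5 + 2.4s)·6.8/(s(s+1.9)). The closed-loop characteristic equation is s² + (1.9 + 6.8·2.4)s + 6.8·28.5 = 0.
That is s² + 18.22s + 193.8 = 0, so ω_n = 13.92 rad/s and ζ = 18.22/(2·13.92) = 0.6544.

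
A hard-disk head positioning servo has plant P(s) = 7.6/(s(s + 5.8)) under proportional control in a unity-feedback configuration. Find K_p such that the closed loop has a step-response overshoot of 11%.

K_p = 3.35

From %OS = 100·exp(−πζ/√(1−ζ²)) = 11%, ζ = −ln(0.11)/√(π²+ln²(0.11)) = 0.5749.
Characteristic equation s² + 5.8s + 7.6K_p = 0 gives ζ = 5.8/(2√(7.6K_p)).
Setting ζ = 0.5749: √(7.6K_p) = 5.8/(2·0.5749) = 5.044, so K_p = 25.45/7.6 = 3.35.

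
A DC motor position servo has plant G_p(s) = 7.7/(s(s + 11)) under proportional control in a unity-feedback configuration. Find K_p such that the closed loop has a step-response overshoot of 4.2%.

K_p = 7.79

From %OS = 100·exp(−πζ/√(1−ζ²)) = 4.2%, ζ = −ln(0.042)/√(π²+ln²(0.042)) = 0.7103.
Characteristic equation s² + 11s + 7.7K_p = 0 gives ζ = 11/(2√(7.7K_p)).
Setting ζ = 0.7103: √(7.7K_p) = 11/(2·0.7103) = 7.743, so K_p = 59.96/7.7 = 7.79.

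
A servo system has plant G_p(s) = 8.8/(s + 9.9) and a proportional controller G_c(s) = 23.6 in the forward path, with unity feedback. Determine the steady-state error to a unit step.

The loop is type 0. Static position error constant K_pos = G_c(0)·G_p(0) = 23.6·0.8889 = 20.98.
Steady-state error to a unit step: e_ss = 1/(1+K_pos) = 1/21.98 = 0.0455.

0.0455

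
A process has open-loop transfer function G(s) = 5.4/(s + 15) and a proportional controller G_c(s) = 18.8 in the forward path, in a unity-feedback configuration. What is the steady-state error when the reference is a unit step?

0.129

The loop is type 0. Static position error constant K_pos = G_c(0)·G(0) = 18.8·0.36 = 6.768.
Steady-state error to a unit step: e_ss = 1/(1+K_pos) = 1/7.768 = 0.129.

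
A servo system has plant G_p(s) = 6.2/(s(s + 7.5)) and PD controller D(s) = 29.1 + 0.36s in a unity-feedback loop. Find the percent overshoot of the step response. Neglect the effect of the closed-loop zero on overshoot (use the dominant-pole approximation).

29.5%

Forward path: (29.1 + 0.36s)·6.2/(s(s+7.5)). The closed-loop characteristic equation is s² + (7.5 + 6.2·0.36)s + 6.2·29.1 = 0.
That is s² + 9.732s + 180.4 = 0, so ω_n = 13.43 rad/s and ζ = 9.732/(2·13.43) = 0.3623.
%OS = 100·exp(−πζ/√(1−ζ²)) = 29.5%.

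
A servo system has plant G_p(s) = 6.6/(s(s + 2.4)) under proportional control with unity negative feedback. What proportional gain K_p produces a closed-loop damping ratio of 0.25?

K_p = 3.49

Closed-loop characteristic equation: s² + 2.4s + K_p·6.6 = 0.
So ω_n = √(6.6K_p) and 2ζω_n = 2.4, giving ζ = 2.4/(2√(6.6K_p)).
Setting ζ = 0.25: √(6.6K_p) = 2.4/(2·0.25) = 4.8, so K_p = 23.04/6.6 = 3.49.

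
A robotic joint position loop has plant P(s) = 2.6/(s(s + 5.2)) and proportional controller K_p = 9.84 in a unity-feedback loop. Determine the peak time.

The closed-loop denominator s² + 5.2s + 25.58 gives ω_n = √25.58 = 5.058 and ζ = 5.2/(2ω_n) = 0.514.
Damped frequency ω_d = ω_n√(1−ζ²) = 4.339 rad/s, so peak time T_p = π/ω_d = 0.724 s.

T_p = 0.724 s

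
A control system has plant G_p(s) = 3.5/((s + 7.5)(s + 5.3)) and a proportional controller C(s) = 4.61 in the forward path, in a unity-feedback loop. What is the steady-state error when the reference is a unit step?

0.711

The loop is type 0. Static position error constant K_pos = C(0)·G_p(0) = 4.61·0.08805 = 0.4059.
Steady-state error to a unit step: e_ss = 1/(1+K_pos) = 1/1.406 = 0.711.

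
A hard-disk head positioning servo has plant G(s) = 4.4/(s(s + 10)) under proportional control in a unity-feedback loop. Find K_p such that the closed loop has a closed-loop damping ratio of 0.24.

Closed-loop characteristic equation: s² + 10s + K_p·4.4 = 0.
So ω_n = √(4.4K_p) and 2ζω_n = 10, giving ζ = 10/(2√(4.4K_p)).
Setting ζ = 0.24: √(4.4K_p) = 10/(2·0.24) = 20.83, so K_p = 434/4.4 = 98.6.

K_p = 98.6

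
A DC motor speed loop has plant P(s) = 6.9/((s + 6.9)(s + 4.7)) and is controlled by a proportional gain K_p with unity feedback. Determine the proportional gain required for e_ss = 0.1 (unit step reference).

K_p = 42.3

For a type-0 loop with proportional control, e_ss = 1/(1 + K_p·P(0)).
P(0) = 0.2128. Require 1/(1 + K_p·0.2128) = 0.1, so 1 + 0.2128·K_p = 10.
K_p = (10 − 1)/0.2128 = 42.3.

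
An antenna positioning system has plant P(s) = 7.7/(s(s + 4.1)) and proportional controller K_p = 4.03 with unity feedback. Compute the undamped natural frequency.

The closed-loop denominator is s(s+4.1) + 4.03·7.7 = s² + 4.1s + 31.03.
Matching s² + 2ζω_n s + ω_n²: ω_n = √31.03 = 5.571 rad/s and 2ζω_n = 4.1, so ζ = 4.1/(2·5.571) = 0.368.

ω_n = 5.57 rad/s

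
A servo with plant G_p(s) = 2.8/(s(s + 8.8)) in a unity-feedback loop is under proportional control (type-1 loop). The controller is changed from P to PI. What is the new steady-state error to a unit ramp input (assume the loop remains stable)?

0

The integrator raises the loop to type 2, so K_v → ∞ and e_ss to a ramp is zero.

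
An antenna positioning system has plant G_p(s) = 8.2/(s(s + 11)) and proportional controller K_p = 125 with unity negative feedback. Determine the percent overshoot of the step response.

From 1 + K_pG_p(s) = 0: s² + 11s + 1025 = 0 ⇒ ω_n = 32.02, ζ = 0.1718.
%OS = 100·exp(−πζ/√(1−ζ²)) = 100·exp(−π·0.1718/√0.9705) = 57.8%.

57.8%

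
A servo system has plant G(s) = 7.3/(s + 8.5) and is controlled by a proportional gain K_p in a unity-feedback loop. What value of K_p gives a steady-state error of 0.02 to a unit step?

Steady-state error for a unit step on this type-0 loop is 1/(1 + K_p·G(0)).
G(0) = 0.8588. Require 1/(1 + K_p·0.8588) = 0.02, so 1 + 0.8588·K_p = 50.
K_p = (50 − 1)/0.8588 = 57.1.

K_p = 57.1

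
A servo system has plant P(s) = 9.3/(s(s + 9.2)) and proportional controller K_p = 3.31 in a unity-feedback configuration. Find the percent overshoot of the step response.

0.948%

The closed-loop denominator s² + 9.2s + 30.78 gives ω_n = √30.78 = 5.548 and ζ = 9.2/(2ω_n) = 0.8291.
%OS = 100·exp(−πζ/√(1−ζ²)) = 100·exp(−π·0.8291/√0.3126) = 0.948%.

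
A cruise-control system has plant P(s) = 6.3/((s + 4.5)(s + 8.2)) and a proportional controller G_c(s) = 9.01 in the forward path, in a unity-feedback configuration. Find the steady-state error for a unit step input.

0.394

The loop is type 0. Static position error constant K_pos = G_c(0)·P(0) = 9.01·0.1707 = 1.538.
Steady-state error to a unit step: e_ss = 1/(1+K_pos) = 1/2.538 = 0.394.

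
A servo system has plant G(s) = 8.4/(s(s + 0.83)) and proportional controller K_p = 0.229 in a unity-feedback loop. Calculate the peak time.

T_p = 2.37 s

From 1 + K_pG(s) = 0: s² + 0.83s + 1.924 = 0 ⇒ ω_n = 1.387, ζ = 0.2992.
Damped frequency ω_d = ω_n√(1−ζ²) = 1.323 rad/s, so peak time T_p = π/ω_d = 2.37 s.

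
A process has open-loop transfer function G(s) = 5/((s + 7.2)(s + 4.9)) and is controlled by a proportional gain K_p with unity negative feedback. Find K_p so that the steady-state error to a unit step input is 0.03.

K_p = 228

The loop is type 0, so e_ss(step) = 1/(1 + K_pos) with K_pos = K_p·G(0).
G(0) = 0.1417. Require 1/(1 + K_p·0.1417) = 0.03, so 1 + 0.1417·K_p = 33.33.
K_p = (33.33 − 1)/0.1417 = 228.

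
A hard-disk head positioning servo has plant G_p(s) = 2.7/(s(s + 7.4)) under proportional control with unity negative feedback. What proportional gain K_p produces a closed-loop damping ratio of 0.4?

Closed-loop characteristic equation: s² + 7.4s + K_p·2.7 = 0.
So ω_n = √(2.7K_p) and 2ζω_n = 7.4, giving ζ = 7.4/(2√(2.7K_p)).
Setting ζ = 0.4: √(2.7K_p) = 7.4/(2·0.4) = 9.25, so K_p = 85.56/2.7 = 31.7.

K_p = 31.7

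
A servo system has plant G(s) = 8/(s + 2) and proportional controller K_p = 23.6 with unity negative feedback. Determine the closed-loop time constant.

τ = 0.00524 s

Closed-loop transfer function: T(s) = K_p·G(s)/(1 + K_p·G(s)) = 188.8/(s + 2 + 188.8) = 188.8/(s + 190.8).
Time constant τ = 1/190.8 = 0.00524 s.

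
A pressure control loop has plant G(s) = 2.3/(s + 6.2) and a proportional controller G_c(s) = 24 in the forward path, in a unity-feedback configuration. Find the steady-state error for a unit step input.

0.101

The loop is type 0. Static position error constant K_pos = G_c(0)·G(0) = 24·0.371 = 8.903.
Steady-state error to a unit step: e_ss = 1/(1+K_pos) = 1/9.903 = 0.101.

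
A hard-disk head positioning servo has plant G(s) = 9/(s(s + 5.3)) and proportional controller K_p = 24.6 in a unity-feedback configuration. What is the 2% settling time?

T_s ≈ 1.51 s

From 1 + K_pG(s) = 0: s² + 5.3s + 221.4 = 0 ⇒ ω_n = 14.88, ζ = 0.1781.
2% settling time T_s ≈ 4/(ζω_n) = 4/2.65 = 1.51 s.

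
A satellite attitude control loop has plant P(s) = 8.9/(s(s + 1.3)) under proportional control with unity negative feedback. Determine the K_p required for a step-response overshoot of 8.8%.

K_p = 0.127

From %OS = 100·exp(−πζ/√(1−ζ²)) = 8.8%, ζ = −ln(0.088)/√(π²+ln²(0.088)) = 0.6119.
Characteristic equation s² + 1.3s + 8.9K_p = 0 gives ζ = 1.3/(2√(8.9K_p)).
Setting ζ = 0.6119: √(8.9K_p) = 1.3/(2·0.6119) = 1.062, so K_p = 1.128/8.9 = 0.127.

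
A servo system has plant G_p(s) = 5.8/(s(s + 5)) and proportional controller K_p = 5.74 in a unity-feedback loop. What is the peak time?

T_p = 0.604 s

Closed-loop characteristic equation: s² + 5s + 33.29 = 0, so ω_n = 5.77 rad/s and ζ = 5/(2·5.77) = 0.4333.
Damped frequency ω_d = ω_n√(1−ζ²) = 5.2 rad/s, so peak time T_p = π/ω_d = 0.604 s.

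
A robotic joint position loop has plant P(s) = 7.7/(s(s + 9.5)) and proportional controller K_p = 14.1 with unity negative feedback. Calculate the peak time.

Closed-loop characteristic equation: s² + 9.5s + 108.6 = 0, so ω_n = 10.42 rad/s and ζ = 9.5/(2·10.42) = 0.4559.
Damped frequency ω_d = ω_n√(1−ζ²) = 9.274 rad/s, so peak time T_p = π/ω_d = 0.339 s.

T_p = 0.339 s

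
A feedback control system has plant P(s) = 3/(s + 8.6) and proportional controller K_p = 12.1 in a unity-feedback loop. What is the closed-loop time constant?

τ = 0.0223 s

Closed-loop transfer function: T(s) = K_p·P(s)/(1 + K_p·P(s)) = 36.3/(s + 8.6 + 36.3) = 36.3/(s + 44.9).
Time constant τ = 1/44.9 = 0.0223 s.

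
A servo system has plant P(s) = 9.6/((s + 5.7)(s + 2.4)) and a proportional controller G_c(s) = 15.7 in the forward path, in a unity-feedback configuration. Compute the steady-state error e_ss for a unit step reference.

0.0832

The loop is type 0. Static position error constant K_pos = G_c(0)·P(0) = 15.7·0.7018 = 11.02.
Steady-state error to a unit step: e_ss = 1/(1+K_pos) = 1/12.02 = 0.0832.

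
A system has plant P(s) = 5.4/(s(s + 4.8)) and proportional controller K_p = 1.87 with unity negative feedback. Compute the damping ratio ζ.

ζ = 0.755

1 + K_p·P(s) = 0 gives s² + 4.8s + 10.1 = 0.
So ω_n² = 10.1 ⇒ ω_n = 3.178 rad/s, and ζ = 4.8/(2ω_n) = 0.755.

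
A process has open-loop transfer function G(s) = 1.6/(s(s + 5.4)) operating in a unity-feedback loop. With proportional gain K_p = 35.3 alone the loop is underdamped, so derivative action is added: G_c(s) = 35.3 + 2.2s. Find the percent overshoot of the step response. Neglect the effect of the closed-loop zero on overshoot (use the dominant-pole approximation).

9.86%

Forward path: (35.3 + 2.2s)·1.6/(s(s+5.4)). The closed-loop characteristic equation is s² + (5.4 + 1.6·2.2)s + 1.6·35.3 = 0.
That is s² + 8.92s + 56.48 = 0, so ω_n = 7.515 rad/s and ζ = 8.92/(2·7.515) = 0.5935.
%OS = 100·exp(−πζ/√(1−ζ²)) = 9.86%.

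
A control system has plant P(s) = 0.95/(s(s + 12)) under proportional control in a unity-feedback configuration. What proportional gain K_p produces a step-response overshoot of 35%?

From %OS = 100·exp(−πζ/√(1−ζ²)) = 35%, ζ = −ln(0.35)/√(π²+ln²(0.35)) = 0.3169.
Characteristic equation s² + 12s + 0.95K_p = 0 gives ζ = 12/(2√(0.95K_p)).
Setting ζ = 0.3169: √(0.95K_p) = 12/(2·0.3169) = 18.93, so K_p = 358.4/0.95 = 377.

K_p = 377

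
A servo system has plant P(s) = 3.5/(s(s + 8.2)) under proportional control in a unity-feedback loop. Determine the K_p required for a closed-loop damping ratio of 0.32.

Closed-loop characteristic equation: s² + 8.2s + K_p·3.5 = 0.
So ω_n = √(3.5K_p) and 2ζω_n = 8.2, giving ζ = 8.2/(2√(3.5K_p)).
Setting ζ = 0.32: √(3.5K_p) = 8.2/(2·0.32) = 12.81, so K_p = 164.2/3.5 = 46.9.

K_p = 46.9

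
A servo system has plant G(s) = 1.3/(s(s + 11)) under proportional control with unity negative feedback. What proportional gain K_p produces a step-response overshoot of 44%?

From %OS = 100·exp(−πζ/√(1−ζ²)) = 44%, ζ = −ln(0.44)/√(π²+ln²(0.44)) = 0.2528.
Characteristic equation s² + 11s + 1.3K_p = 0 gives ζ = 11/(2√(1.3K_p)).
Setting ζ = 0.2528: √(1.3K_p) = 11/(2·0.2528) = 21.75, so K_p = 473.2/1.3 = 364.

K_p = 364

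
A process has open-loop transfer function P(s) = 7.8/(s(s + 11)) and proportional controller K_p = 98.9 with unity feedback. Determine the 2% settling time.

Closed-loop characteristic equation: s² + 11s + 771.4 = 0, so ω_n = 27.77 rad/s and ζ = 11/(2·27.77) = 0.198.
2% settling time T_s ≈ 4/(ζω_n) = 4/5.5 = 0.727 s.

T_s ≈ 0.727 s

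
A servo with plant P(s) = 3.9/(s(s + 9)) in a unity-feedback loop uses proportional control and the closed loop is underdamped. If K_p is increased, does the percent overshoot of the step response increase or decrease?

Characteristic equation s² + 9s + K_p·3.9 = 0: raising K_p raises ω_n while 2ζω_n = 9 is fixed, so ζ falls and overshoot grows.

increase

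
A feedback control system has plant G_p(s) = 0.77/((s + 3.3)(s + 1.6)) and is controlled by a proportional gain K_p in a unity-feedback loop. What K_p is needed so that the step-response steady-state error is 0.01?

Steady-state error for a unit step on this type-0 loop is 1/(1 + K_p·G_p(0)).
G_p(0) = 0.1458. Require 1/(1 + K_p·0.1458) = 0.01, so 1 + 0.1458·K_p = 100.
K_p = (100 − 1)/0.1458 = 679.

K_p = 679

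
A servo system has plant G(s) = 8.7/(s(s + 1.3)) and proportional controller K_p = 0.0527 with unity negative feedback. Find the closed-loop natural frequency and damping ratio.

ω_n = 0.677 rad/s, ζ = 0.96

The closed-loop denominator is s(s+1.3) + 0.0527·8.7 = s² + 1.3s + 0.4585.
Matching s² + 2ζω_n s + ω_n²: ω_n = √0.4585 = 0.6771 rad/s and 2ζω_n = 1.3, so ζ = 1.3/(2·0.6771) = 0.96.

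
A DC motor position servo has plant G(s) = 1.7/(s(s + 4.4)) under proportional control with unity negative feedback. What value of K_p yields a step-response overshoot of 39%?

K_p = 34.5

From %OS = 100·exp(−πζ/√(1−ζ²)) = 39%, ζ = −ln(0.39)/√(π²+ln²(0.39)) = 0.2871.
Characteristic equation s² + 4.4s + 1.7K_p = 0 gives ζ = 4.4/(2√(1.7K_p)).
Setting ζ = 0.2871: √(1.7K_p) = 4.4/(2·0.2871) = 7.663, so K_p = 58.72/1.7 = 34.5.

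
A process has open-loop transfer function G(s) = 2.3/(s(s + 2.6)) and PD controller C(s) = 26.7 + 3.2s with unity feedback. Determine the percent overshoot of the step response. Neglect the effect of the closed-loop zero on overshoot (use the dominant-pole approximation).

7.53%

Forward path: (26.7 + 3.2s)·2.3/(s(s+2.6)). The closed-loop characteristic equation is s² + (2.6 + 2.3·3.2)s + 2.3·26.7 = 0.
That is s² + 9.96s + 61.41 = 0, so ω_n = 7.836 rad/s and ζ = 9.96/(2·7.836) = 0.6355.
%OS = 100·exp(−πζ/√(1−ζ²)) = 7.53%.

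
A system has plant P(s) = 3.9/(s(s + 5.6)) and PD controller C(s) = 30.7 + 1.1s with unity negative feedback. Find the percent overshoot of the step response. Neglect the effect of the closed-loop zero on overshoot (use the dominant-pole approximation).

20.4%

Forward path: (30.7 + 1.1s)·3.9/(s(s+5.6)). The closed-loop characteristic equation is s² + (5.6 + 3.9·1.1)s + 3.9·30.7 = 0.
That is s² + 9.89s + 119.7 = 0, so ω_n = 10.94 rad/s and ζ = 9.89/(2·10.94) = 0.4519.
%OS = 100·exp(−πζ/√(1−ζ²)) = 20.4%.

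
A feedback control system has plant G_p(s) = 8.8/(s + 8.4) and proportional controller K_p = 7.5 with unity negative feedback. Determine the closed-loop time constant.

τ = 0.0134 s

Closed-loop transfer function: T(s) = K_p·G_p(s)/(1 + K_p·G_p(s)) = 66/(s + 8.4 + 66) = 66/(s + 74.4).
Time constant τ = 1/74.4 = 0.0134 s.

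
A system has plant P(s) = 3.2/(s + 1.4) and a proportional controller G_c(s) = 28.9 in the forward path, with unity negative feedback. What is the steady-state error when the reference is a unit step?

The loop is type 0. Static position error constant K_pos = G_c(0)·P(0) = 28.9·2.286 = 66.06.
Steady-state error to a unit step: e_ss = 1/(1+K_pos) = 1/67.06 = 0.0149.

0.0149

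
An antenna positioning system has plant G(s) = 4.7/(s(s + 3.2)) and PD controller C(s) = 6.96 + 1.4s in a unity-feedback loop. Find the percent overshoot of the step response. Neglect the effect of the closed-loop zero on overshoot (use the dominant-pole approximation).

0.564%

Forward path: (6.96 + 1.4s)·4.7/(s(s+3.2)). The closed-loop characteristic equation is s² + (3.2 + 4.7·1.4)s + 4.7·6.96 = 0.
That is s² + 9.78s + 32.71 = 0, so ω_n = 5.719 rad/s and ζ = 9.78/(2·5.719) = 0.855.
%OS = 100·exp(−πζ/√(1−ζ²)) = 0.564%.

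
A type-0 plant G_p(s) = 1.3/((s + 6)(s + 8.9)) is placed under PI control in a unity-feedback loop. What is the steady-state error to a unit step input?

The PI controller's integrator makes the forward path type 1, so e_ss to a step is zero.

0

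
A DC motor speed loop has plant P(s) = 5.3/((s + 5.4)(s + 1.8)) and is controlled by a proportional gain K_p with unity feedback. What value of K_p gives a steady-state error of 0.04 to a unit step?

Steady-state error for a unit step on this type-0 loop is 1/(1 + K_p·P(0)).
P(0) = 0.5453. Require 1/(1 + K_p·0.5453) = 0.04, so 1 + 0.5453·K_p = 25.
K_p = (25 − 1)/0.5453 = 44.

K_p = 44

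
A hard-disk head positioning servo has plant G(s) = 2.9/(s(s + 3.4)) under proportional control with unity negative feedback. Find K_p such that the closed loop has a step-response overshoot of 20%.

K_p = 4.79

From %OS = 100·exp(−πζ/√(1−ζ²)) = 20%, ζ = −ln(0.2)/√(π²+ln²(0.2)) = 0.4559.
Characteristic equation s² + 3.4s + 2.9K_p = 0 gives ζ = 3.4/(2√(2.9K_p)).
Setting ζ = 0.4559: √(2.9K_p) = 3.4/(2·0.4559) = 3.728, so K_p = 13.9/2.9 = 4.79.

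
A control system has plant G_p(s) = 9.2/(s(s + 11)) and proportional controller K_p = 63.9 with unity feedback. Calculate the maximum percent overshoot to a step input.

48.1%

The closed-loop denominator s² + 11s + 587.9 gives ω_n = √587.9 = 24.25 and ζ = 11/(2ω_n) = 0.2268.
%OS = 100·exp(−πζ/√(1−ζ²)) = 100·exp(−π·0.2268/√0.9485) = 48.1%.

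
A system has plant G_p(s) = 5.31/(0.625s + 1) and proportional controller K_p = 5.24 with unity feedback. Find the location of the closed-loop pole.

Closed loop: T(s) = K_p·G_p/(1+K_p·G_p) = 27.82/(0.625s + 1 + 27.82), with pole at s = −(1 + 27.82)/0.625 = −46.12.

s = -46.12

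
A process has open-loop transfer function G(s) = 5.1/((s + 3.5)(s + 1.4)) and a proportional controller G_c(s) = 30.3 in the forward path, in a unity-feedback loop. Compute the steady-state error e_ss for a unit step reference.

The loop is type 0. Static position error constant K_pos = G_c(0)·G(0) = 30.3·1.041 = 31.54.
Steady-state error to a unit step: e_ss = 1/(1+K_pos) = 1/32.54 = 0.0307.

0.0307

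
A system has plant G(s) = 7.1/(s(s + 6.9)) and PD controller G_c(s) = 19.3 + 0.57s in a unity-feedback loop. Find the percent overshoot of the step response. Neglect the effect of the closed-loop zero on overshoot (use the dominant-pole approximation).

19%

Forward path: (19.3 + 0.57s)·7.1/(s(s+6.9)). The closed-loop characteristic equation is s² + (6.9 + 7.1·0.57)s + 7.1·19.3 = 0.
That is s² + 10.95s + 137 = 0, so ω_n = 11.71 rad/s and ζ = 10.95/(2·11.71) = 0.4676.
%OS = 100·exp(−πζ/√(1−ζ²)) = 19%.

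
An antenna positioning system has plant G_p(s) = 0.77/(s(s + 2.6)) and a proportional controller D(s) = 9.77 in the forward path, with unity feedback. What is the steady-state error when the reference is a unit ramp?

0.346

The loop has one pole at the origin (type 1). Velocity error constant K_v = lim_{s→0} s·D(s)G_p(s) = 9.77·0.77/2.6 = 2.893.
Steady-state error to a unit ramp: e_ss = 1/K_v = 0.346.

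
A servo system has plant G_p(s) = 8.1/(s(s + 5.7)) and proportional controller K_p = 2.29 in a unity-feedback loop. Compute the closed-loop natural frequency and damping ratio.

The closed-loop denominator is s(s+5.7) + 2.29·8.1 = s² + 5.7s + 18.55.
So ω_n² = 18.55 ⇒ ω_n = 4.307 rad/s, and ζ = 5.7/(2ω_n) = 0.662.

ω_n = 4.31 rad/s, ζ = 0.662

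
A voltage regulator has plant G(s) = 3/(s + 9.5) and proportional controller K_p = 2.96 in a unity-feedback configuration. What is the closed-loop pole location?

s = -18.38

Closed-loop transfer function: T(s) = K_p·G(s)/(1 + K_p·G(s)) = 8.88/(s + 9.5 + 8.88) = 8.88/(s + 18.38).
The closed-loop pole is at s = −18.38.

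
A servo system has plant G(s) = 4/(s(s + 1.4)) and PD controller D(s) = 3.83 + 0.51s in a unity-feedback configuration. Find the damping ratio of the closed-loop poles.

Forward path: (3.83 + 0.51s)·4/(s(s+1.4)). The closed-loop characteristic equation is s² + (1.4 + 4·0.51)s + 4·3.83 = 0.
That is s² + 3.44s + 15.32 = 0, so ω_n = 3.914 rad/s and ζ = 3.44/(2·3.914) = 0.4394.

ζ = 0.439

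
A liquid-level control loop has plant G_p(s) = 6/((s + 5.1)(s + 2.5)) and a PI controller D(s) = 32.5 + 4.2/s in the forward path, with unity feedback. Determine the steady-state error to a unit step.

The open loop D(s)G_p(s) has a pole at the origin (type 1), so the static position error constant is infinite and e_ss = 1/(1+∞) = 0.

0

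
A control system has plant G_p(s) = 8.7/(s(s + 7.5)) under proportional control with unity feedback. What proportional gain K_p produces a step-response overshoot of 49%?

K_p = 33

From %OS = 100·exp(−πζ/√(1−ζ²)) = 49%, ζ = −ln(0.49)/√(π²+ln²(0.49)) = 0.2214.
Characteristic equation s² + 7.5s + 8.7K_p = 0 gives ζ = 7.5/(2√(8.7K_p)).
Setting ζ = 0.2214: √(8.7K_p) = 7.5/(2·0.2214) = 16.94, so K_p = 286.8/8.7 = 33.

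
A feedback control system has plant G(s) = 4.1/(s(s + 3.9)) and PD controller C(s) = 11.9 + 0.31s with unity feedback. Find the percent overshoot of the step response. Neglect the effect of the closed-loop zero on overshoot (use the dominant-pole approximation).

28.6%

Forward path: (11.9 + 0.31s)·4.1/(s(s+3.9)). The closed-loop characteristic equation is s² + (3.9 + 4.1·0.31)s + 4.1·11.9 = 0.
That is s² + 5.171s + 48.79 = 0, so ω_n = 6.985 rad/s and ζ = 5.171/(2·6.985) = 0.3702.
%OS = 100·exp(−πζ/√(1−ζ²)) = 28.6%.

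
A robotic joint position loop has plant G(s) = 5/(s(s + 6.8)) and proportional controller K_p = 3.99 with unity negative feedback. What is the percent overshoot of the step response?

2.5%

From 1 + K_pG(s) = 0: s² + 6.8s + 19.95 = 0 ⇒ ω_n = 4.467, ζ = 0.7612.
%OS = 100·exp(−πζ/√(1−ζ²)) = 100·exp(−π·0.7612/√0.4206) = 2.5%.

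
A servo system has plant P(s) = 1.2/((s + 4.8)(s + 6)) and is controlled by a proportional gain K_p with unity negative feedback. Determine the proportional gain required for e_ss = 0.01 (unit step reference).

K_p = 2380

Steady-state error for a unit step on this type-0 loop is 1/(1 + K_p·P(0)).
P(0) = 0.04167. Require 1/(1 + K_p·0.04167) = 0.01, so 1 + 0.04167·K_p = 100.
K_p = (100 − 1)/0.04167 = 2380.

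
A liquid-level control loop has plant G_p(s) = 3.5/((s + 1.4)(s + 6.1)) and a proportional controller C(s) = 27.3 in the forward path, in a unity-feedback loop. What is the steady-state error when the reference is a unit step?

The loop is type 0. Static position error constant K_pos = C(0)·G_p(0) = 27.3·0.4098 = 11.19.
Steady-state error to a unit step: e_ss = 1/(1+K_pos) = 1/12.19 = 0.082.

0.082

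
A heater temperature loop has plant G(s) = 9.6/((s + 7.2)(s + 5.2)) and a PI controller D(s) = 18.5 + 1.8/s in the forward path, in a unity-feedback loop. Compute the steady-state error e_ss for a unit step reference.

The open loop D(s)G(s) has a pole at the origin (type 1), so the static position error constant is infinite and e_ss = 1/(1+∞) = 0.

0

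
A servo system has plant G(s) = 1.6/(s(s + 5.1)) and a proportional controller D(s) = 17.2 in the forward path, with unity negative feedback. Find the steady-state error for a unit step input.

The open loop D(s)G(s) has a pole at the origin (type 1), so the static position error constant is infinite and e_ss = 1/(1+∞) = 0.

0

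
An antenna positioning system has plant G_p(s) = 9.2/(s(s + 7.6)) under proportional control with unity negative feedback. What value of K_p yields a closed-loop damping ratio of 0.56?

K_p = 5

Closed-loop characteristic equation: s² + 7.6s + K_p·9.2 = 0.
So ω_n = √(9.2K_p) and 2ζω_n = 7.6, giving ζ = 7.6/(2√(9.2K_p)).
Setting ζ = 0.56: √(9.2K_p) = 7.6/(2·0.56) = 6.786, so K_p = 46.05/9.2 = 5.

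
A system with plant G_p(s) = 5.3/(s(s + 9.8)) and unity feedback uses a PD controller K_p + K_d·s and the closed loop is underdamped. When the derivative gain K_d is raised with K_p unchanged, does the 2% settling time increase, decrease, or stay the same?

Characteristic equation s² + (9.8 + 5.3K_d)s + 5.3K_p = 0: raising K_d increases ζω_n = (9.8+5.3K_d)/2 while the loop stays underdamped, so T_s ≈ 4/(ζω_n) decreases.

decrease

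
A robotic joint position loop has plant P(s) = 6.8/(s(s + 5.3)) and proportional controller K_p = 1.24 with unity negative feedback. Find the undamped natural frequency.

ω_n = 2.9 rad/s

1 + K_p·P(s) = 0 gives s² + 5.3s + 8.432 = 0.
Matching s² + 2ζω_n s + ω_n²: ω_n = √8.432 = 2.904 rad/s and 2ζω_n = 5.3, so ζ = 5.3/(2·2.904) = 0.913.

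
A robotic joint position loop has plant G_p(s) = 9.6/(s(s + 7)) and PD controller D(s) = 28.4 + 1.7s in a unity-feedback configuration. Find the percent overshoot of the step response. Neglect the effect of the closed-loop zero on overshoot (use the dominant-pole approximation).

4.36%

Forward path: (28.4 + 1.7s)·9.6/(s(s+7)). The closed-loop characteristic equation is s² + (7 + 9.6·1.7)s + 9.6·28.4 = 0.
That is s² + 23.32s + 272.6 = 0, so ω_n = 16.51 rad/s and ζ = 23.32/(2·16.51) = 0.7062.
%OS = 100·exp(−πζ/√(1−ζ²)) = 4.36%.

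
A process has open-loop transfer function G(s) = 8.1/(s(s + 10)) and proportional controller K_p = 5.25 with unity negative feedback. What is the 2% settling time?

Closed-loop characteristic equation: s² + 10s + 42.52 = 0, so ω_n = 6.521 rad/s and ζ = 10/(2·6.521) = 0.7667.
2% settling time T_s ≈ 4/(ζω_n) = 4/5 = 0.8 s.

T_s ≈ 0.8 s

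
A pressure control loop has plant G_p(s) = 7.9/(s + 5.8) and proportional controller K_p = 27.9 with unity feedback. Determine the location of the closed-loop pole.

Closed-loop transfer function: T(s) = K_p·G_p(s)/(1 + K_p·G_p(s)) = 220.4/(s + 5.8 + 220.4) = 220.4/(s + 226.2).
The closed-loop pole is at s = −226.2.

s = -226.2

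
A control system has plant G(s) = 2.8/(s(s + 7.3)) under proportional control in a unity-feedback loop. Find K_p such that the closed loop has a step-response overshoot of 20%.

From %OS = 100·exp(−πζ/√(1−ζ²)) = 20%, ζ = −ln(0.2)/√(π²+ln²(0.2)) = 0.4559.
Characteristic equation s² + 7.3s + 2.8K_p = 0 gives ζ = 7.3/(2√(2.8K_p)).
Setting ζ = 0.4559: √(2.8K_p) = 7.3/(2·0.4559) = 8.005, so K_p = 64.08/2.8 = 22.9.

K_p = 22.9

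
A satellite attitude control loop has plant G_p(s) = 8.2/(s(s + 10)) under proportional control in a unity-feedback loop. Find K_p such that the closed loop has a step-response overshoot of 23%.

From %OS = 100·exp(−πζ/√(1−ζ²)) = 23%, ζ = −ln(0.23)/√(π²+ln²(0.23)) = 0.4237.
Characteristic equation s² + 10s + 8.2K_p = 0 gives ζ = 10/(2√(8.2K_p)).
Setting ζ = 0.4237: √(8.2K_p) = 10/(2·0.4237) = 11.8, so K_p = 139.2/8.2 = 17.

K_p = 17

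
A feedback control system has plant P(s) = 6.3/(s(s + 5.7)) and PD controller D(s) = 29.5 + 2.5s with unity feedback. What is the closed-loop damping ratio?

ζ = 0.787

Forward path: (29.5 + 2.5s)·6.3/(s(s+5.7)). The closed-loop characteristic equation is s² + (5.7 + 6.3·2.5)s + 6.3·29.5 = 0.
That is s² + 21.45s + 185.8 = 0, so ω_n = 13.63 rad/s and ζ = 21.45/(2·13.63) = 0.7867.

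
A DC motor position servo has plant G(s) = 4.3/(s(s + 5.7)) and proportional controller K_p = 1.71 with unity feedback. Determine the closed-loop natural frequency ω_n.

The closed-loop denominator is s(s+5.7) + 1.71·4.3 = s² + 5.7s + 7.353.
Matching s² + 2ζω_n s + ω_n²: ω_n = √7.353 = 2.712 rad/s and 2ζω_n = 5.7, so ζ = 5.7/(2·2.712) = 1.05.

ω_n = 2.71 rad/s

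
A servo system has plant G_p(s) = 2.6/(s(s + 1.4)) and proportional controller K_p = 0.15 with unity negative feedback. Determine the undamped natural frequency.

ω_n = 0.624 rad/s

The closed-loop denominator is s(s+1.4) + 0.15·2.6 = s² + 1.4s + 0.39.
So ω_n² = 0.39 ⇒ ω_n = 0.6245 rad/s, and ζ = 1.4/(2ω_n) = 1.12.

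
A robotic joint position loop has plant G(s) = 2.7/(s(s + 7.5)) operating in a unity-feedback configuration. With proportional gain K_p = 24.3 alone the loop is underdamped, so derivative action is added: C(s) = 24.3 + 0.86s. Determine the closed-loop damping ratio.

ζ = 0.606

Forward path: (24.3 + 0.86s)·2.7/(s(s+7.5)). The closed-loop characteristic equation is s² + (7.5 + 2.7·0.86)s + 2.7·24.3 = 0.
That is s² + 9.822s + 65.61 = 0, so ω_n = 8.1 rad/s and ζ = 9.822/(2·8.1) = 0.6063.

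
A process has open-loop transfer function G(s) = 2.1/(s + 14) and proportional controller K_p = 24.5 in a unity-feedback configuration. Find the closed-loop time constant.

τ = 0.0153 s

Closed-loop transfer function: T(s) = K_p·G(s)/(1 + K_p·G(s)) = 51.45/(s + 14 + 51.45) = 51.45/(s + 65.45).
Time constant τ = 1/65.45 = 0.0153 s.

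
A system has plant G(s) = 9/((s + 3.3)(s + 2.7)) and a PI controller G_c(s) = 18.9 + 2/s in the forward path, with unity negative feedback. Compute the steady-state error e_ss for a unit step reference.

The open loop G_c(s)G(s) has a pole at the origin (type 1), so the static position error constant is infinite and e_ss = 1/(1+∞) = 0.

0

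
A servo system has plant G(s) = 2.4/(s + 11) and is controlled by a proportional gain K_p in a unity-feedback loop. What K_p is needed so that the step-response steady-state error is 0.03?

K_p = 148

For a type-0 loop with proportional control, e_ss = 1/(1 + K_p·G(0)).
G(0) = 0.2182. Require 1/(1 + K_p·0.2182) = 0.03, so 1 + 0.2182·K_p = 33.33.
K_p = (33.33 − 1)/0.2182 = 148.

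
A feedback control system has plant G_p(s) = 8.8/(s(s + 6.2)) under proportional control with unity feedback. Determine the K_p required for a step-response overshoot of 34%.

From %OS = 100·exp(−πζ/√(1−ζ²)) = 34%, ζ = −ln(0.34)/√(π²+ln²(0.34)) = 0.3248.
Characteristic equation s² + 6.2s + 8.8K_p = 0 gives ζ = 6.2/(2√(8.8K_p)).
Setting ζ = 0.3248: √(8.8K_p) = 6.2/(2·0.3248) = 9.545, so K_p = 91.11/8.8 = 10.4.

K_p = 10.4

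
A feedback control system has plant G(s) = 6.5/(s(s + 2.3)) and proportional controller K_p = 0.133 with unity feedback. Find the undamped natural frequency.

1 + K_p·G(s) = 0 gives s² + 2.3s + 0.8645 = 0.
Matching s² + 2ζω_n s + ω_n²: ω_n = √0.8645 = 0.9298 rad/s and 2ζω_n = 2.3, so ζ = 2.3/(2·0.9298) = 1.24.

ω_n = 0.93 rad/s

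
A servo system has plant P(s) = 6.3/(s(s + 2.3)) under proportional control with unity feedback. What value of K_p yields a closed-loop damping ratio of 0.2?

Closed-loop characteristic equation: s² + 2.3s + K_p·6.3 = 0.
So ω_n = √(6.3K_p) and 2ζω_n = 2.3, giving ζ = 2.3/(2√(6.3K_p)).
Setting ζ = 0.2: √(6.3K_p) = 2.3/(2·0.2) = 5.75, so K_p = 33.06/6.3 = 5.25.

K_p = 5.25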